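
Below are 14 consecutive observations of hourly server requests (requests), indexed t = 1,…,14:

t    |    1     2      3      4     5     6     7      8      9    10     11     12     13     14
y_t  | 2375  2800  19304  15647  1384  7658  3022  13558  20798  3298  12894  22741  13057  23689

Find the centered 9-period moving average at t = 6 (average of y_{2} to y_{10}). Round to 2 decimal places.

Sum of periods 2–10: 2800 + 19304 + 15647 + 1384 + 7658 + 3022 + 13558 + 20798 + 3298 = 87469
Divide by 9: 87469 / 9 = 9718.78

9718.78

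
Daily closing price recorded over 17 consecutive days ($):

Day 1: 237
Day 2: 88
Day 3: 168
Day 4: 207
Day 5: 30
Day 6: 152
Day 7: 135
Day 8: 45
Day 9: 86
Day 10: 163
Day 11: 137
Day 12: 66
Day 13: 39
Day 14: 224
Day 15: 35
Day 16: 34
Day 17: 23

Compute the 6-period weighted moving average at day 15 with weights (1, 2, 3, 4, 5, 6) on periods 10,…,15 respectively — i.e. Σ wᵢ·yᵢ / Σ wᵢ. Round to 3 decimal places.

Weighted sum: 1·163 + 2·137 + 3·66 + 4·39 + 5·224 + 6·35 = 163 + 274 + 198 + 156 + 1120 + 210 = 2121
Weight total: 1 + 2 + 3 + 4 + 5 + 6 = 21
WMA = 2121 / 21 = 101.000

101.000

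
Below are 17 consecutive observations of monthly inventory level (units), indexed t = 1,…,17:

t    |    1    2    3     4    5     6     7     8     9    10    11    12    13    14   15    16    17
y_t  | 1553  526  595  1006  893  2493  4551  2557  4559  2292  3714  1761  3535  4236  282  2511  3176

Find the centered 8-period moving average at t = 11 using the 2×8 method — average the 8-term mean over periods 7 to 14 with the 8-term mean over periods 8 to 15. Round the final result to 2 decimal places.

3133.81

Sum over 7–14: 4551 + 2557 + 4559 + 2292 + 3714 + 1761 + 3535 + 4236 = 27205
Sum over 8–15: 2557 + 4559 + 2292 + 3714 + 1761 + 3535 + 4236 + 282 = 22936
CMA at t=11 = (27205 + 22936) / (2·8) = 50141 / 16 = 3133.81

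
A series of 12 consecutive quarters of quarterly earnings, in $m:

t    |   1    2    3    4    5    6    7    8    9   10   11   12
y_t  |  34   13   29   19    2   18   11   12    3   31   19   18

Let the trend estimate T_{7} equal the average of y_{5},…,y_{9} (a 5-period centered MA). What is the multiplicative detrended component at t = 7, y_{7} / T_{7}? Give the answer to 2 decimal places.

1.20

Trend T_7 = (2 + 18 + 11 + 12 + 3) / 5 = 46/5 = 9.2000
Ratio to trend: 11 / 9.2000 = 1.20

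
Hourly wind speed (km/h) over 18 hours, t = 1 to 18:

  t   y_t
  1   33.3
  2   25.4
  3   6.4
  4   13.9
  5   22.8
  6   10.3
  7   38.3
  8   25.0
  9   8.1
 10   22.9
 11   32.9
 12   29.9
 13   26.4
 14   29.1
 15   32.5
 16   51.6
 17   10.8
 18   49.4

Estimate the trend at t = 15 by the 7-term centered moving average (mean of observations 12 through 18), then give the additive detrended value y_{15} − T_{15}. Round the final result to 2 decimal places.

Trend T_15 = (29.9 + 26.4 + 29.1 + 32.5 + 51.6 + 10.8 + 49.4) / 7 = 229.7/7 = 32.8143
Detrended value: 32.5 − 32.8143 = -0.31

-0.31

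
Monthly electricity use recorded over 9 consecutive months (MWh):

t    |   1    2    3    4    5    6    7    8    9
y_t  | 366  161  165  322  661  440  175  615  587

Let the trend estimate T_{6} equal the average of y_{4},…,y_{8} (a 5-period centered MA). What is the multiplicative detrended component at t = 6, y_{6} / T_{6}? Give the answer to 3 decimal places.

0.994

Trend T_6 = (322 + 661 + 440 + 175 + 615) / 5 = 2213/5 = 442.60000
Ratio to trend: 440 / 442.60000 = 0.994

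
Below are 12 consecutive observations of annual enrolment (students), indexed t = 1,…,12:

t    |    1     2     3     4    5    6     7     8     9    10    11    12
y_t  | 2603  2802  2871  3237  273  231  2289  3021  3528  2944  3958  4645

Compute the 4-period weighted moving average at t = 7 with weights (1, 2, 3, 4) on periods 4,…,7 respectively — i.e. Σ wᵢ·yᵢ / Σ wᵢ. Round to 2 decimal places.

1363.20

Weighted sum: 1·3237 + 2·273 + 3·231 + 4·2289 = 3237 + 546 + 693 + 9156 = 13632
Weight total: 1 + 2 + 3 + 4 = 10
WMA = 13632 / 10 = 1363.20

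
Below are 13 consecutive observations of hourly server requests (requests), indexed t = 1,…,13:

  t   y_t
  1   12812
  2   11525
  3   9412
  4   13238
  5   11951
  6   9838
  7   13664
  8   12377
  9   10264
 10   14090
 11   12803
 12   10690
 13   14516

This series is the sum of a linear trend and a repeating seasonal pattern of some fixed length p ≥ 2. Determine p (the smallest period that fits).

First differences y_{t+1} − y_t: -1287, -2113, 3826, -1287, -2113, 3826, -1287, -2113, …
The difference pattern repeats every 3 terms and not for any smaller step, so p = 3.

3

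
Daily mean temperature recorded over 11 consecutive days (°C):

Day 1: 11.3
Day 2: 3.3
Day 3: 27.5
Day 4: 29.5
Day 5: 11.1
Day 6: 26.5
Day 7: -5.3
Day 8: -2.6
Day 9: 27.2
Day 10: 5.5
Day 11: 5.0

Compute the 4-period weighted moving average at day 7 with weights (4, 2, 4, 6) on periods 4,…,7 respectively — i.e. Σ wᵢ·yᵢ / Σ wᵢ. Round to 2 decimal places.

Weighted sum: 4·29.5 + 2·11.1 + 4·26.5 + 6·-5.3 = 118.0 + 22.2 + 106.0 + -31.8 = 214.4
Weight total: 4 + 2 + 4 + 6 = 16
WMA = 214.4 / 16 = 13.40

13.40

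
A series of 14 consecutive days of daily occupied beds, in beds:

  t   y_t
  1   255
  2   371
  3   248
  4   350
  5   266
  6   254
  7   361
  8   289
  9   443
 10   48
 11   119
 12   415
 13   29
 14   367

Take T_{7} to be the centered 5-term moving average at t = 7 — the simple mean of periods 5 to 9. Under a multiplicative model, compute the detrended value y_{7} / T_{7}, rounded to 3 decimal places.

1.119

Trend T_7 = (266 + 254 + 361 + 289 + 443) / 5 = 1613/5 = 322.60000
Ratio to trend: 361 / 322.60000 = 1.119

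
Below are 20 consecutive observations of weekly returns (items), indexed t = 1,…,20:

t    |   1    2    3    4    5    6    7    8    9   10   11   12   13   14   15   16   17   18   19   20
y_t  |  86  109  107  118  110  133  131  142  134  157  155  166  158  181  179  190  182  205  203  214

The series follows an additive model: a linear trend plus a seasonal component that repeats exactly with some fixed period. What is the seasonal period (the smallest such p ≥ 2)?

4

First differences y_{t+1} − y_t: 23, -2, 11, -8, 23, -2, 11, -8, 23, -2, …
The difference pattern repeats every 4 terms and not for any smaller step, so p = 4.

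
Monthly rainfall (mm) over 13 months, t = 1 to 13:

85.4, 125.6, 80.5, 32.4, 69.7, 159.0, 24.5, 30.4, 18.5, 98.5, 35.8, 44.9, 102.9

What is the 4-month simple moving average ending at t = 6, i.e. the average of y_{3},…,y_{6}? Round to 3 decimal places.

Sum of periods 3–6: 80.5 + 32.4 + 69.7 + 159.0 = 341.6
Divide by 4: 341.6 / 4 = 85.400

85.400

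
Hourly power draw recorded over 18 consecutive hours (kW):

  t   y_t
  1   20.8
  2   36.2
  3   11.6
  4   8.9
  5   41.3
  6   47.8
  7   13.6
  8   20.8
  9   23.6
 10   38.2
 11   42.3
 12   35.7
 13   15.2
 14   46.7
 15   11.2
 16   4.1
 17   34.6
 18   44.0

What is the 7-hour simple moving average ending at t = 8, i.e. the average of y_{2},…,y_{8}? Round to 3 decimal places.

Sum of periods 2–8: 36.2 + 11.6 + 8.9 + 41.3 + 47.8 + 13.6 + 20.8 = 180.2
Divide by 7: 180.2 / 7 = 25.743

25.743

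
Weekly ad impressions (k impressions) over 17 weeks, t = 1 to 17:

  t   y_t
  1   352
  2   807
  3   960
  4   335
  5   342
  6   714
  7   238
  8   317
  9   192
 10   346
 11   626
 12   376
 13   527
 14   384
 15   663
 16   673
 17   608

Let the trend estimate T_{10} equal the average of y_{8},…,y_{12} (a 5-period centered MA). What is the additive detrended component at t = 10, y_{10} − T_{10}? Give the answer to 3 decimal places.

-25.400

Trend T_10 = (317 + 192 + 346 + 626 + 376) / 5 = 1857/5 = 371.40000
Detrended value: 346 − 371.40000 = -25.400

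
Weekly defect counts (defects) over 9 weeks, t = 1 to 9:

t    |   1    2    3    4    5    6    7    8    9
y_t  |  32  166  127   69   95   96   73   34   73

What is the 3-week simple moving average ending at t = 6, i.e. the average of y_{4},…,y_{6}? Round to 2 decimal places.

Sum of periods 4–6: 69 + 95 + 96 = 260
Divide by 3: 260 / 3 = 86.67

86.67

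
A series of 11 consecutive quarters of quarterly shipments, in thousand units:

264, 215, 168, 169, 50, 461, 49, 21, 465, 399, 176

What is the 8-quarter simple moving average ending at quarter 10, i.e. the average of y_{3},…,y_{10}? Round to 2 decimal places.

222.75

Sum of periods 3–10: 168 + 169 + 50 + 461 + 49 + 21 + 465 + 399 = 1782
Divide by 8: 1782 / 8 = 222.75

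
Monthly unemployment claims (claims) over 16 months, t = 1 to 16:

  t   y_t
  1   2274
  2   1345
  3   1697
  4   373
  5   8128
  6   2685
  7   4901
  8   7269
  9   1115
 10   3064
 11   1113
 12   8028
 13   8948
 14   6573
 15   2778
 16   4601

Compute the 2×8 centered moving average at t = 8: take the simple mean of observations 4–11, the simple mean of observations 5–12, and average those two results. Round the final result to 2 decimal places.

Sum over 4–11: 373 + 8128 + 2685 + 4901 + 7269 + 1115 + 3064 + 1113 = 28648
Sum over 5–12: 8128 + 2685 + 4901 + 7269 + 1115 + 3064 + 1113 + 8028 = 36303
CMA at t=8 = (28648 + 36303) / (2·8) = 64951 / 16 = 4059.44

4059.44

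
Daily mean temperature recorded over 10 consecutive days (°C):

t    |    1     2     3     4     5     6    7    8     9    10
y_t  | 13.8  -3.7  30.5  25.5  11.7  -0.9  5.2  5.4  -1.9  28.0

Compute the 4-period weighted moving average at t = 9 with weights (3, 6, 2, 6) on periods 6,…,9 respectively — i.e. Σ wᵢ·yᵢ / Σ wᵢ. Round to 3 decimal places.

1.641

Weighted sum: 3·-0.9 + 6·5.2 + 2·5.4 + 6·-1.9 = -2.7 + 31.2 + 10.8 + -11.4 = 27.9
Weight total: 3 + 6 + 2 + 6 = 17
WMA = 27.9 / 17 = 1.641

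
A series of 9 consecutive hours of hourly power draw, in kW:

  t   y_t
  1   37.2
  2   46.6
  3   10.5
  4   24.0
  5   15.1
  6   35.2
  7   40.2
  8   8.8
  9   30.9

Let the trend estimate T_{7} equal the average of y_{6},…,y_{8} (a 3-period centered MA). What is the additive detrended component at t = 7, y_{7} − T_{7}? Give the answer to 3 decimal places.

12.133

Trend T_7 = (35.2 + 40.2 + 8.8) / 3 = 84.2/3 = 28.06667
Detrended value: 40.2 − 28.06667 = 12.133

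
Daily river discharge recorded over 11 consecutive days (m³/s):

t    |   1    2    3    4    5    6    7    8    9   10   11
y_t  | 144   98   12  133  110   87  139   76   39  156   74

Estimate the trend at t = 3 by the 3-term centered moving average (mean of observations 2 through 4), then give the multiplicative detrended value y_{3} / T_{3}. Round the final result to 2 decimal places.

Trend T_3 = (98 + 12 + 133) / 3 = 243/3 = 81.0000
Ratio to trend: 12 / 81.0000 = 0.15

0.15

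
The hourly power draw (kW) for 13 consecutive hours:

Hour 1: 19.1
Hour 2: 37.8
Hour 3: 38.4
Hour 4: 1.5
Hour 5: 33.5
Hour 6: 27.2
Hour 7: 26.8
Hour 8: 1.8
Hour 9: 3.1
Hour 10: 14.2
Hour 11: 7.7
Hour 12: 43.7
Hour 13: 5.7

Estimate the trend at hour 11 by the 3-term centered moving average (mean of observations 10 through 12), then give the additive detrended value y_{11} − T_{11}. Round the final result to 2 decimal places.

Trend T_11 = (14.2 + 7.7 + 43.7) / 3 = 65.6/3 = 21.8667
Detrended value: 7.7 − 21.8667 = -14.17

-14.17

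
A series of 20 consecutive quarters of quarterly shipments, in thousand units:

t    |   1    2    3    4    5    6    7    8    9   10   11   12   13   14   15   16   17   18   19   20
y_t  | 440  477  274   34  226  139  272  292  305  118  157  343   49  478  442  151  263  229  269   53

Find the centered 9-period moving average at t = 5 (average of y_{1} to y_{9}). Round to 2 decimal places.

273.22

Sum of periods 1–9: 440 + 477 + 274 + 34 + 226 + 139 + 272 + 292 + 305 = 2459
Divide by 9: 2459 / 9 = 273.22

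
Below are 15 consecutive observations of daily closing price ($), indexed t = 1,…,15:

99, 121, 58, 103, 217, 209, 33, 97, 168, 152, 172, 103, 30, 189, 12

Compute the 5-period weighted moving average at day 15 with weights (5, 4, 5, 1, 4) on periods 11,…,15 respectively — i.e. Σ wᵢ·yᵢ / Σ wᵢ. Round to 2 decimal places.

Weighted sum: 5·172 + 4·103 + 5·30 + 1·189 + 4·12 = 860 + 412 + 150 + 189 + 48 = 1659
Weight total: 5 + 4 + 5 + 1 + 4 = 19
WMA = 1659 / 19 = 87.32

87.32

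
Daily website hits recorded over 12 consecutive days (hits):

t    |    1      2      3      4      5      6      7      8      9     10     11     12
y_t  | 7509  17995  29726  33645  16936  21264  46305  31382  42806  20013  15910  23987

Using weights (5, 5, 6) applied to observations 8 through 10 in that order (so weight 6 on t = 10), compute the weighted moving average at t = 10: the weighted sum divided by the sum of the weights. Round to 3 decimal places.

30688.625

Weighted sum: 5·31382 + 5·42806 + 6·20013 = 156910 + 214030 + 120078 = 491018
Weight total: 5 + 5 + 6 = 16
WMA = 491018 / 16 = 30688.625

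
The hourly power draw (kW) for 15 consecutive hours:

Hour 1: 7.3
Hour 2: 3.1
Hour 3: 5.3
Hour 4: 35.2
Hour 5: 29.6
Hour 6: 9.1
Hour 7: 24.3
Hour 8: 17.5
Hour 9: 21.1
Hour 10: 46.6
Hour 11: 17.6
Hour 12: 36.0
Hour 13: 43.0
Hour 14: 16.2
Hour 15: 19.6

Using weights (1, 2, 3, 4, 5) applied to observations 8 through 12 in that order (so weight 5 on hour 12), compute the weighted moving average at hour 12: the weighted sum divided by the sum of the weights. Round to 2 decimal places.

29.99

Weighted sum: 1·17.5 + 2·21.1 + 3·46.6 + 4·17.6 + 5·36.0 = 17.5 + 42.2 + 139.8 + 70.4 + 180.0 = 449.9
Weight total: 1 + 2 + 3 + 4 + 5 = 15
WMA = 449.9 / 15 = 29.99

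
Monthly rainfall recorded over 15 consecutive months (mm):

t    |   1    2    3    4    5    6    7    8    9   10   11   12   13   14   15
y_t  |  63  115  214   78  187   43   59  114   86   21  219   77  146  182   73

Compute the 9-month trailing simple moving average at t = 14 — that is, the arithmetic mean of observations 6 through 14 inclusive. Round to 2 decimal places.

Sum of periods 6–14: 43 + 59 + 114 + 86 + 21 + 219 + 77 + 146 + 182 = 947
Divide by 9: 947 / 9 = 105.22

105.22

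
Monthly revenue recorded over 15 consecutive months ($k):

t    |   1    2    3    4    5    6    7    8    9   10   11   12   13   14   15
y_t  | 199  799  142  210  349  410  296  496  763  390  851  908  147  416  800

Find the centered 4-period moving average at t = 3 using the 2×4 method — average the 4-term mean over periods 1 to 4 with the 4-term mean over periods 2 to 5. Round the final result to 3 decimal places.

356.250

Sum over 1–4: 199 + 799 + 142 + 210 = 1350
Sum over 2–5: 799 + 142 + 210 + 349 = 1500
CMA at t=3 = (1350 + 1500) / (2·4) = 2850 / 8 = 356.250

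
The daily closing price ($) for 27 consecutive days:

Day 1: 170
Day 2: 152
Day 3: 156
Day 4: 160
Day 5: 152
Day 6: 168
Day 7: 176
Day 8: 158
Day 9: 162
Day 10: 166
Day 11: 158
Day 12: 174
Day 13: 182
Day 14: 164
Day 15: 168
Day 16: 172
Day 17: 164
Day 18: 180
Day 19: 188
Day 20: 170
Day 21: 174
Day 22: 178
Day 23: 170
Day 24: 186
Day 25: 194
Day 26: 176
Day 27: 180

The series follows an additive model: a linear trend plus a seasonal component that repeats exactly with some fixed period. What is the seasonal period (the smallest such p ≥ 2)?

6

First differences y_{t+1} − y_t: -18, 4, 4, -8, 16, 8, -18, 4, 4, -8, 16, 8, -18, 4, …
The difference pattern repeats every 6 terms and not for any smaller step, so p = 6.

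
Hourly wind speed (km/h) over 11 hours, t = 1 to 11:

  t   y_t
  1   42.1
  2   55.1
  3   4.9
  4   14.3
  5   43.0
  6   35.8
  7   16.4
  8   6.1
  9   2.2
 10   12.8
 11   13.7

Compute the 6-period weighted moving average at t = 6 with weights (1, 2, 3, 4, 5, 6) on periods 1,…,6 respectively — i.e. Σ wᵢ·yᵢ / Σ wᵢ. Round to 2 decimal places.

Weighted sum: 1·42.1 + 2·55.1 + 3·4.9 + 4·14.3 + 5·43.0 + 6·35.8 = 42.1 + 110.2 + 14.7 + 57.2 + 215.0 + 214.8 = 654.0
Weight total: 1 + 2 + 3 + 4 + 5 + 6 = 21
WMA = 654.0 / 21 = 31.14

31.14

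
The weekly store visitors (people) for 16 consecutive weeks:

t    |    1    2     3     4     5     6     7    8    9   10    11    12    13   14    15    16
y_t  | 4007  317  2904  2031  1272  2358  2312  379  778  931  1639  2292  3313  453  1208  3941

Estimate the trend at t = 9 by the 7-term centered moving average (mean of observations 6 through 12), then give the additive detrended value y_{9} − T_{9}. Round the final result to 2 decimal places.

Trend T_9 = (2358 + 2312 + 379 + 778 + 931 + 1639 + 2292) / 7 = 10689/7 = 1527.0000
Detrended value: 778 − 1527.0000 = -749.00

-749.00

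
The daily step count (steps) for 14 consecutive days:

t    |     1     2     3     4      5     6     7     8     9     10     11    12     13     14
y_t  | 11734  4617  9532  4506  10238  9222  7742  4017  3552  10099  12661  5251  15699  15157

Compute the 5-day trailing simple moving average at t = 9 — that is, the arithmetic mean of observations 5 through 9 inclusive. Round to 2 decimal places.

Sum of periods 5–9: 10238 + 9222 + 7742 + 4017 + 3552 = 34771
Divide by 5: 34771 / 5 = 6954.20

6954.20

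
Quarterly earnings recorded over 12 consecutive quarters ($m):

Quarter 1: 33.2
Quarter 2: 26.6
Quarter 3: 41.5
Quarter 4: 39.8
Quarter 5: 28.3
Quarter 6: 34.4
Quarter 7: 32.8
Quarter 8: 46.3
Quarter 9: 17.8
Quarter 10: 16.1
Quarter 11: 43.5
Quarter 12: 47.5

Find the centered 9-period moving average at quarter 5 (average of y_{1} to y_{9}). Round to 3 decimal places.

33.411

Sum of periods 1–9: 33.2 + 26.6 + 41.5 + 39.8 + 28.3 + 34.4 + 32.8 + 46.3 + 17.8 = 300.7
Divide by 9: 300.7 / 9 = 33.411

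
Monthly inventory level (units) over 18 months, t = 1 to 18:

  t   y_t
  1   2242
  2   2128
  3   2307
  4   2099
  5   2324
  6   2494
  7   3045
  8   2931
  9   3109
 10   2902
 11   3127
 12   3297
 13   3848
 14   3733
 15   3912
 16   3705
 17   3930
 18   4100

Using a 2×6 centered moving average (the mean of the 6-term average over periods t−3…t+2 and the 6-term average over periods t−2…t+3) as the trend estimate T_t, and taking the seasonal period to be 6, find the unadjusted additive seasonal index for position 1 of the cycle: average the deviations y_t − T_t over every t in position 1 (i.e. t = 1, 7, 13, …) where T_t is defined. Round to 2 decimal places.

Season position 1 occurs at t = 7, 13 (where T_t is defined).
t=7: T_7 = 2733.9167; y_7 − T_7 = 3045 − 2733.9167 = 311.0833
t=13: T_13 = 3536.7500; y_13 − T_13 = 3848 − 3536.7500 = 311.2500
Mean deviation: (311.0833 + 311.2500) / 2 = 311.17

311.17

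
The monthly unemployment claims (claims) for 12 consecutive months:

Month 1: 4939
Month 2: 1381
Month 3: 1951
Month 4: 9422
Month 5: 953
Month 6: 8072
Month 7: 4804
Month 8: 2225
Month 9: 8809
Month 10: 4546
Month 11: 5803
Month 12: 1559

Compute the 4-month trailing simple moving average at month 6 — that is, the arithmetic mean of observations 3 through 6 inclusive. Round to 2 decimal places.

Sum of periods 3–6: 1951 + 9422 + 953 + 8072 = 20398
Divide by 4: 20398 / 4 = 5099.50

5099.50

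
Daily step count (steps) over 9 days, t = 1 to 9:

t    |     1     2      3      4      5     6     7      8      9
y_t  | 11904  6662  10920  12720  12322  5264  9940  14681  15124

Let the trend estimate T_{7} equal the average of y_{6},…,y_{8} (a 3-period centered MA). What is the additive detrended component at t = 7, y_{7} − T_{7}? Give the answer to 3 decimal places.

Trend T_7 = (5264 + 9940 + 14681) / 3 = 29885/3 = 9961.66667
Detrended value: 9940 − 9961.66667 = -21.667

-21.667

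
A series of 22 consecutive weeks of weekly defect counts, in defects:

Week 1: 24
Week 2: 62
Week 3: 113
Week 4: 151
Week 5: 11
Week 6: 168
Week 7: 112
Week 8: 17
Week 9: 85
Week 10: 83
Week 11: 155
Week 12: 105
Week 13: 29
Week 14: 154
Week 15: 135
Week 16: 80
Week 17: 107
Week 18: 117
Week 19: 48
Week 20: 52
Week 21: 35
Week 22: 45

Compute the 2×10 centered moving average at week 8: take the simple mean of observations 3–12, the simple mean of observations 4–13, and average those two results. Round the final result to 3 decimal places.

Sum over 3–12: 113 + 151 + 11 + 168 + 112 + 17 + 85 + 83 + 155 + 105 = 1000
Sum over 4–13: 151 + 11 + 168 + 112 + 17 + 85 + 83 + 155 + 105 + 29 = 916
CMA at t=8 = (1000 + 916) / (2·10) = 1916 / 20 = 95.800

95.800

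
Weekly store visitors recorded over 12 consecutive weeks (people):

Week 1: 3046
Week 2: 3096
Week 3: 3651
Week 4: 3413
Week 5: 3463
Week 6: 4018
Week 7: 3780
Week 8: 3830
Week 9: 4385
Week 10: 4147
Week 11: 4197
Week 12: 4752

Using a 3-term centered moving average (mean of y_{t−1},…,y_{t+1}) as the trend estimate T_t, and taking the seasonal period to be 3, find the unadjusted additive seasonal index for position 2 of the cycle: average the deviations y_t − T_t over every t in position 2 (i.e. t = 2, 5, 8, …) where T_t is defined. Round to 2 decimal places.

Season position 2 occurs at t = 2, 5, 8, 11 (where T_t is defined).
t=2: T_2 = 3264.3333; y_2 − T_2 = 3096 − 3264.3333 = -168.3333
t=5: T_5 = 3631.3333; y_5 − T_5 = 3463 − 3631.3333 = -168.3333
t=8: T_8 = 3998.3333; y_8 − T_8 = 3830 − 3998.3333 = -168.3333
t=11: T_11 = 4365.3333; y_11 − T_11 = 4197 − 4365.3333 = -168.3333
Mean deviation: (-168.3333 + -168.3333 + -168.3333 + -168.3333) / 4 = -168.33

-168.33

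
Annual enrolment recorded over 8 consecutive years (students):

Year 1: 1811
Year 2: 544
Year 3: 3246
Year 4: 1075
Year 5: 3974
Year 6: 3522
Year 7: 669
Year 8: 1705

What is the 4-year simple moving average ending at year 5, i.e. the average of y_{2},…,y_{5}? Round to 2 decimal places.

Sum of periods 2–5: 544 + 3246 + 1075 + 3974 = 8839
Divide by 4: 8839 / 4 = 2209.75

2209.75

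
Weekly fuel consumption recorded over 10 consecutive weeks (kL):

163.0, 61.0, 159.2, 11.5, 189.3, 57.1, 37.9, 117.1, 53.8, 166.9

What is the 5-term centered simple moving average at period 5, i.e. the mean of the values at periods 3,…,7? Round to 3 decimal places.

Sum of periods 3–7: 159.2 + 11.5 + 189.3 + 57.1 + 37.9 = 455.0
Divide by 5: 455.0 / 5 = 91.000

91.000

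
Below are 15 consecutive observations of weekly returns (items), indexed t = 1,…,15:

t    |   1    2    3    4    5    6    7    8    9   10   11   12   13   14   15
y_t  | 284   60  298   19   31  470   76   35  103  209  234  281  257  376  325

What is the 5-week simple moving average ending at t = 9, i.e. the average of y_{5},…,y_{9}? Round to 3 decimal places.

143.000

Sum of periods 5–9: 31 + 470 + 76 + 35 + 103 = 715
Divide by 5: 715 / 5 = 143.000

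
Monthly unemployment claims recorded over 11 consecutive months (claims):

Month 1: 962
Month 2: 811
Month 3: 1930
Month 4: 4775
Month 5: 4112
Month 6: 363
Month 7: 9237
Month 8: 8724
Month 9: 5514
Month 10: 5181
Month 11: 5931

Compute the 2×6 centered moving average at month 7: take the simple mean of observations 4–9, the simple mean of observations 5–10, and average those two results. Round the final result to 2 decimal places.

Sum over 4–9: 4775 + 4112 + 363 + 9237 + 8724 + 5514 = 32725
Sum over 5–10: 4112 + 363 + 9237 + 8724 + 5514 + 5181 = 33131
CMA at t=7 = (32725 + 33131) / (2·6) = 65856 / 12 = 5488.00

5488.00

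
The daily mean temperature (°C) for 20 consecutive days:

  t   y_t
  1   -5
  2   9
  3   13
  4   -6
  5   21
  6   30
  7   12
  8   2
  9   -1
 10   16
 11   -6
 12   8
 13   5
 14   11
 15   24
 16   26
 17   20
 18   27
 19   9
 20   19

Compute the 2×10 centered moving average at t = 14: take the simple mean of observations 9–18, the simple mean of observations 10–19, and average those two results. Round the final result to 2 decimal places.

Sum over 9–18: (-1) + 16 + (-6) + 8 + 5 + 11 + 24 + 26 + 20 + 27 = 130
Sum over 10–19: 16 + (-6) + 8 + 5 + 11 + 24 + 26 + 20 + 27 + 9 = 140
CMA at t=14 = (130 + 140) / (2·10) = 270 / 20 = 13.50

13.50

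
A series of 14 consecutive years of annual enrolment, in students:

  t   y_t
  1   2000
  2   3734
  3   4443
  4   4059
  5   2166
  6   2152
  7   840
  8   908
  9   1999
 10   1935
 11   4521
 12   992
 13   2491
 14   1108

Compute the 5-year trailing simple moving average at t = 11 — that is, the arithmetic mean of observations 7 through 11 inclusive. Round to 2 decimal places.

2040.60

Sum of periods 7–11: 840 + 908 + 1999 + 1935 + 4521 = 10203
Divide by 5: 10203 / 5 = 2040.60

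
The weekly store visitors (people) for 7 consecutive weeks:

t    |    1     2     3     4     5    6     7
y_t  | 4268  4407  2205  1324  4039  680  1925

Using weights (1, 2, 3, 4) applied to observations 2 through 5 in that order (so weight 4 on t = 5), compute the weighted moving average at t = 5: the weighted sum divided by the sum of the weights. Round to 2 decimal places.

Weighted sum: 1·4407 + 2·2205 + 3·1324 + 4·4039 = 4407 + 4410 + 3972 + 16156 = 28945
Weight total: 1 + 2 + 3 + 4 = 10
WMA = 28945 / 10 = 2894.50

2894.50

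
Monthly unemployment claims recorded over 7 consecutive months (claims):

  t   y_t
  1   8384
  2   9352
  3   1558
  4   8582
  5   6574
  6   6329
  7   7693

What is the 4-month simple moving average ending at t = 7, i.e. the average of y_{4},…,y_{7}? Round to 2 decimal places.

7294.50

Sum of periods 4–7: 8582 + 6574 + 6329 + 7693 = 29178
Divide by 4: 29178 / 4 = 7294.50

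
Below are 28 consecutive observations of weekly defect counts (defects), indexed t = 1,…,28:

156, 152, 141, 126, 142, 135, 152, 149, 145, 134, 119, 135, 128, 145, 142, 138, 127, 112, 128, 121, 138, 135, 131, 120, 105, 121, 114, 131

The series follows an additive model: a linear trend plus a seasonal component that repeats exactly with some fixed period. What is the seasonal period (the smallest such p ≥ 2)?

7

First differences y_{t+1} − y_t: -4, -11, -15, 16, -7, 17, -3, -4, -11, -15, 16, -7, 17, -3, -4, -11, …
The difference pattern repeats every 7 terms and not for any smaller step, so p = 7.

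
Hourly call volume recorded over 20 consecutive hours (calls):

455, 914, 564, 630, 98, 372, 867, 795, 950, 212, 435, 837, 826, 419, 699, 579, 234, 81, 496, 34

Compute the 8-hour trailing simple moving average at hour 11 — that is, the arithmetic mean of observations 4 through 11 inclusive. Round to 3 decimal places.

544.875

Sum of periods 4–11: 630 + 98 + 372 + 867 + 795 + 950 + 212 + 435 = 4359
Divide by 8: 4359 / 8 = 544.875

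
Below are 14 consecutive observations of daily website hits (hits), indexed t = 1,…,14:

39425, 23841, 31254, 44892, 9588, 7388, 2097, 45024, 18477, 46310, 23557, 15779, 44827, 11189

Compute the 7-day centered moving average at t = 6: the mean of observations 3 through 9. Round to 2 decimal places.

22674.29

Sum of periods 3–9: 31254 + 44892 + 9588 + 7388 + 2097 + 45024 + 18477 = 158720
Divide by 7: 158720 / 7 = 22674.29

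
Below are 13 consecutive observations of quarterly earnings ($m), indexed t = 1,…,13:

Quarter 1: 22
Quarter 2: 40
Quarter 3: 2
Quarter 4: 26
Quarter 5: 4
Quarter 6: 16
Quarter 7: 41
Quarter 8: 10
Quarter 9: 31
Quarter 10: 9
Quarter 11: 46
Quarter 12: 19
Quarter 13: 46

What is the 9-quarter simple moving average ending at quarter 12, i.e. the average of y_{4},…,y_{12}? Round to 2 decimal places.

22.44

Sum of periods 4–12: 26 + 4 + 16 + 41 + 10 + 31 + 9 + 46 + 19 = 202
Divide by 9: 202 / 9 = 22.44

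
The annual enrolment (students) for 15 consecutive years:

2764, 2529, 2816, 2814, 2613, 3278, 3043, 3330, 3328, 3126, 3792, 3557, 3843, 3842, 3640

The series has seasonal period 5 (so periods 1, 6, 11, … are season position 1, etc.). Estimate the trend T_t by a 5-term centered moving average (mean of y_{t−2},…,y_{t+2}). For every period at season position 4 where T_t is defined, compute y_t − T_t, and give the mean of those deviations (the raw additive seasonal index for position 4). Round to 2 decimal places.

Season position 4 occurs at t = 4, 9 (where T_t is defined).
t=4: T_4 = 2810.0000; y_4 − T_4 = 2814 − 2810.0000 = 4.0000
t=9: T_9 = 3323.8000; y_9 − T_9 = 3328 − 3323.8000 = 4.2000
Mean deviation: (4.0000 + 4.2000) / 2 = 4.10

4.10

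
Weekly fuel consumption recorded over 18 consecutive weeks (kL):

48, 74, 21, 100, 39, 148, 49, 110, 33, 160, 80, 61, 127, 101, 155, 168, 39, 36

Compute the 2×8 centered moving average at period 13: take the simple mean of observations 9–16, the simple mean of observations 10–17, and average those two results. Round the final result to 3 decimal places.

Sum over 9–16: 33 + 160 + 80 + 61 + 127 + 101 + 155 + 168 = 885
Sum over 10–17: 160 + 80 + 61 + 127 + 101 + 155 + 168 + 39 = 891
CMA at t=13 = (885 + 891) / (2·8) = 1776 / 16 = 111.000

111.000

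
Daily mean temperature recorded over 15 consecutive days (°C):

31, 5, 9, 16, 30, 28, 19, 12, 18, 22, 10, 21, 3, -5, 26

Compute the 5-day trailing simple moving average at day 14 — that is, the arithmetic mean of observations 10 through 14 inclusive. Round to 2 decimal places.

Sum of periods 10–14: 22 + 10 + 21 + 3 + (-5) = 51
Divide by 5: 51 / 5 = 10.20

10.20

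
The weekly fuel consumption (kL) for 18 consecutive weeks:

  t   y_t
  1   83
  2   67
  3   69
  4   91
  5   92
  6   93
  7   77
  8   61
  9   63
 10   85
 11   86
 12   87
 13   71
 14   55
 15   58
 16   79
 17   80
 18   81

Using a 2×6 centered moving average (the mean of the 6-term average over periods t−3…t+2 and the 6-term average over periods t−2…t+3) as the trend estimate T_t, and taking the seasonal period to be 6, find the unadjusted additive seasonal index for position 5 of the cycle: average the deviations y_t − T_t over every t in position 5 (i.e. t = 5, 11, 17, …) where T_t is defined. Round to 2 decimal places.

Season position 5 occurs at t = 5, 11 (where T_t is defined).
t=5: T_5 = 81.0000; y_5 − T_5 = 92 − 81.0000 = 11.0000
t=11: T_11 = 75.0000; y_11 − T_11 = 86 − 75.0000 = 11.0000
Mean deviation: (11.0000 + 11.0000) / 2 = 11.00

11.00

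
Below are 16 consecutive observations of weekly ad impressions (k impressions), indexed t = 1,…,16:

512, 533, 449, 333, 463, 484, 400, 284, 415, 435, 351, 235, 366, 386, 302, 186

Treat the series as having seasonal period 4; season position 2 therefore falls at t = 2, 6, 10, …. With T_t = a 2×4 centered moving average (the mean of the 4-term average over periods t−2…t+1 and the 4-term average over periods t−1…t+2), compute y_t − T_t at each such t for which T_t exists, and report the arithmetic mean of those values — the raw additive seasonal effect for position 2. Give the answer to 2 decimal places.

Season position 2 occurs at t = 6, 10, 14 (where T_t is defined).
t=6: T_6 = 413.8750; y_6 − T_6 = 484 − 413.8750 = 70.1250
t=10: T_10 = 365.1250; y_10 − T_10 = 435 − 365.1250 = 69.8750
t=14: T_14 = 316.1250; y_14 − T_14 = 386 − 316.1250 = 69.8750
Mean deviation: (70.1250 + 69.8750 + 69.8750) / 3 = 69.96

69.96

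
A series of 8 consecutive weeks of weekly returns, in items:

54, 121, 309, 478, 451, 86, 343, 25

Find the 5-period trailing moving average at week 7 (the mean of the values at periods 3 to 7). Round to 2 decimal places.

333.40

Sum of periods 3–7: 309 + 478 + 451 + 86 + 343 = 1667
Divide by 5: 1667 / 5 = 333.40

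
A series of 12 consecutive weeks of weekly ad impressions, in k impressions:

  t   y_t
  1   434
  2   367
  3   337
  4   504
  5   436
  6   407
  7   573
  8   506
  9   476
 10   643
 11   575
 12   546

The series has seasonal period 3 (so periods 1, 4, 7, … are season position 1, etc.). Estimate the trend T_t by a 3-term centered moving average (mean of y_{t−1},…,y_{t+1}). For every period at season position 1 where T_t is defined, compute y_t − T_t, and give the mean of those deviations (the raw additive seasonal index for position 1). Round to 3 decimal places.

78.111

Season position 1 occurs at t = 4, 7, 10 (where T_t is defined).
t=4: T_4 = 425.66667; y_4 − T_4 = 504 − 425.66667 = 78.33333
t=7: T_7 = 495.33333; y_7 − T_7 = 573 − 495.33333 = 77.66667
t=10: T_10 = 564.66667; y_10 − T_10 = 643 − 564.66667 = 78.33333
Mean deviation: (78.33333 + 77.66667 + 78.33333) / 3 = 78.111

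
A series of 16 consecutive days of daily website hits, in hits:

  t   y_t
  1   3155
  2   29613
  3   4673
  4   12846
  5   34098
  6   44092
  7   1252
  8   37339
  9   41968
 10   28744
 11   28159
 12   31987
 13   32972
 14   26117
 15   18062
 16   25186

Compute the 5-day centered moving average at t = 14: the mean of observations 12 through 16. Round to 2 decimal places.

26864.80

Sum of periods 12–16: 31987 + 32972 + 26117 + 18062 + 25186 = 134324
Divide by 5: 134324 / 5 = 26864.80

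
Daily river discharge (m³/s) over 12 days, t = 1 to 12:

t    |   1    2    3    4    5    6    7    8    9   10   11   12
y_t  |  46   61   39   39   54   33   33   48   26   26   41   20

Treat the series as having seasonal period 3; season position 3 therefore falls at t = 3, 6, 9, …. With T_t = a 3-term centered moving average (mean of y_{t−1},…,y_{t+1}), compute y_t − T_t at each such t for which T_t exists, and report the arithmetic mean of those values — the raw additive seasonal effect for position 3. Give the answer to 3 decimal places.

-7.222

Season position 3 occurs at t = 3, 6, 9 (where T_t is defined).
t=3: T_3 = 46.33333; y_3 − T_3 = 39 − 46.33333 = -7.33333
t=6: T_6 = 40.00000; y_6 − T_6 = 33 − 40.00000 = -7.00000
t=9: T_9 = 33.33333; y_9 − T_9 = 26 − 33.33333 = -7.33333
Mean deviation: (-7.33333 + -7.00000 + -7.33333) / 3 = -7.222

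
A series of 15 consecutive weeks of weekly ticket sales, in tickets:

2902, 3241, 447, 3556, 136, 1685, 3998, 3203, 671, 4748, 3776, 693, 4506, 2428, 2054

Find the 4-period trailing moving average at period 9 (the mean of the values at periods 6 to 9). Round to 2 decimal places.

Sum of periods 6–9: 1685 + 3998 + 3203 + 671 = 9557
Divide by 4: 9557 / 4 = 2389.25

2389.25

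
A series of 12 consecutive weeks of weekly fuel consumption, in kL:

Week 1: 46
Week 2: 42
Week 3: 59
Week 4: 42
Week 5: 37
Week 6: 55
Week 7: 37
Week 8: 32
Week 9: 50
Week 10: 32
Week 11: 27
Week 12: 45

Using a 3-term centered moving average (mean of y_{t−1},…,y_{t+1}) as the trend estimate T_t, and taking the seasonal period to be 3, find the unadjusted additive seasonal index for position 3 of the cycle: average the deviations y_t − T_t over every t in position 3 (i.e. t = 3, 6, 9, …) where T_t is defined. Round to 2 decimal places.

Season position 3 occurs at t = 3, 6, 9 (where T_t is defined).
t=3: T_3 = 47.6667; y_3 − T_3 = 59 − 47.6667 = 11.3333
t=6: T_6 = 43.0000; y_6 − T_6 = 55 − 43.0000 = 12.0000
t=9: T_9 = 38.0000; y_9 − T_9 = 50 − 38.0000 = 12.0000
Mean deviation: (11.3333 + 12.0000 + 12.0000) / 3 = 11.78

11.78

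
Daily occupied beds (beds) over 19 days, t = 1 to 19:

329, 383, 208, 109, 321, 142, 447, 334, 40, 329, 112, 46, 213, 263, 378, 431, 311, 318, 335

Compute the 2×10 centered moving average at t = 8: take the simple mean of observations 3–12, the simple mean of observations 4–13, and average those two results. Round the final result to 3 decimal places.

Sum over 3–12: 208 + 109 + 321 + 142 + 447 + 334 + 40 + 329 + 112 + 46 = 2088
Sum over 4–13: 109 + 321 + 142 + 447 + 334 + 40 + 329 + 112 + 46 + 213 = 2093
CMA at t=8 = (2088 + 2093) / (2·10) = 4181 / 20 = 209.050

209.050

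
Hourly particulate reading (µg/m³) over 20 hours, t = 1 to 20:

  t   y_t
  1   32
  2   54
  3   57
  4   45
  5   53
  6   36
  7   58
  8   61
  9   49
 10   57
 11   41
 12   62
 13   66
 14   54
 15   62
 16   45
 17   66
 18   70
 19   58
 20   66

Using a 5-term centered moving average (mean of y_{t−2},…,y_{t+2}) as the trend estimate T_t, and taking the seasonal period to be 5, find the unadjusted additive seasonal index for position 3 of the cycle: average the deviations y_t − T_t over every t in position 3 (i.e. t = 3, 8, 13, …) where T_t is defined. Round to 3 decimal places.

Season position 3 occurs at t = 3, 8, 13, 18 (where T_t is defined).
t=3: T_3 = 48.20000; y_3 − T_3 = 57 − 48.20000 = 8.80000
t=8: T_8 = 52.20000; y_8 − T_8 = 61 − 52.20000 = 8.80000
t=13: T_13 = 57.00000; y_13 − T_13 = 66 − 57.00000 = 9.00000
t=18: T_18 = 61.00000; y_18 − T_18 = 70 − 61.00000 = 9.00000
Mean deviation: (8.80000 + 8.80000 + 9.00000 + 9.00000) / 4 = 8.900

8.900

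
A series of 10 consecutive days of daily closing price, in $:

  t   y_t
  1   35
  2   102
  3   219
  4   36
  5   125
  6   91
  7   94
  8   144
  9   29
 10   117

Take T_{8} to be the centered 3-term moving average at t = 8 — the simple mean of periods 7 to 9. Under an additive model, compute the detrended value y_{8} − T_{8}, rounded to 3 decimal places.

55.000

Trend T_8 = (94 + 144 + 29) / 3 = 267/3 = 89.00000
Detrended value: 144 − 89.00000 = 55.000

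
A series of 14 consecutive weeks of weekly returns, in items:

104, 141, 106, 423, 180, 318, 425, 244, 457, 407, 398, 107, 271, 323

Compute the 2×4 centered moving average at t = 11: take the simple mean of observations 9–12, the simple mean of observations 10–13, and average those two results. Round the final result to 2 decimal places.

319.00

Sum over 9–12: 457 + 407 + 398 + 107 = 1369
Sum over 10–13: 407 + 398 + 107 + 271 = 1183
CMA at t=11 = (1369 + 1183) / (2·4) = 2552 / 8 = 319.00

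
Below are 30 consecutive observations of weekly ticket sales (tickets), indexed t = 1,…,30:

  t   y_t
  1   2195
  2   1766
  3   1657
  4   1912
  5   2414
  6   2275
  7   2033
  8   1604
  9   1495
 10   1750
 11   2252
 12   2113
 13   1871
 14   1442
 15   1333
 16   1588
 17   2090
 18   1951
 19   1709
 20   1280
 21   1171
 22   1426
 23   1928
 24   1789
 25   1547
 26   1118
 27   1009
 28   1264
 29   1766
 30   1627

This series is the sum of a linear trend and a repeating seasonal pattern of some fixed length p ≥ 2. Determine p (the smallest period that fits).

First differences y_{t+1} − y_t: -429, -109, 255, 502, -139, -242, -429, -109, 255, 502, -139, -242, -429, -109, …
The difference pattern repeats every 6 terms and not for any smaller step, so p = 6.

6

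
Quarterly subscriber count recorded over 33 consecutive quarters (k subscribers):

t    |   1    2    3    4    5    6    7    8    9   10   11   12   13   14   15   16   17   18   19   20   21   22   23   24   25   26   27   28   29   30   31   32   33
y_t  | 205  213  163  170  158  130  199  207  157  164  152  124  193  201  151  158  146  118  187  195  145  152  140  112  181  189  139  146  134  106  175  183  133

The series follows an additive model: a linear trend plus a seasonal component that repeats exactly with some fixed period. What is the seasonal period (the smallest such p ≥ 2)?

First differences y_{t+1} − y_t: 8, -50, 7, -12, -28, 69, 8, -50, 7, -12, -28, 69, 8, -50, …
The difference pattern repeats every 6 terms and not for any smaller step, so p = 6.

6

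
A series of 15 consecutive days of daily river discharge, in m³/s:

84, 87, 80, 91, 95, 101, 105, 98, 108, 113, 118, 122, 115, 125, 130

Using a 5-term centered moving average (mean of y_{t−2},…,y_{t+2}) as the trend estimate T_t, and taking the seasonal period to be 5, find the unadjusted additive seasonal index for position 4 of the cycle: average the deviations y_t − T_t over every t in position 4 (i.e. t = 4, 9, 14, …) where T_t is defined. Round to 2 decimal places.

Season position 4 occurs at t = 4, 9 (where T_t is defined).
t=4: T_4 = 90.8000; y_4 − T_4 = 91 − 90.8000 = 0.2000
t=9: T_9 = 108.4000; y_9 − T_9 = 108 − 108.4000 = -0.4000
Mean deviation: (0.2000 + -0.4000) / 2 = -0.10

-0.10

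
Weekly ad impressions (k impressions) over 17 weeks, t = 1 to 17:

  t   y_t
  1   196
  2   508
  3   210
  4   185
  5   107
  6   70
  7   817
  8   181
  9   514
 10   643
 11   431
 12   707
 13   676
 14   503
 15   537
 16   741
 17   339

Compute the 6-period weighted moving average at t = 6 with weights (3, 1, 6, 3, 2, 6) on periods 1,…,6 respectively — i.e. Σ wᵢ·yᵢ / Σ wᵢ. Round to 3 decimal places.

Weighted sum: 3·196 + 1·508 + 6·210 + 3·185 + 2·107 + 6·70 = 588 + 508 + 1260 + 555 + 214 + 420 = 3545
Weight total: 3 + 1 + 6 + 3 + 2 + 6 = 21
WMA = 3545 / 21 = 168.810

168.810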